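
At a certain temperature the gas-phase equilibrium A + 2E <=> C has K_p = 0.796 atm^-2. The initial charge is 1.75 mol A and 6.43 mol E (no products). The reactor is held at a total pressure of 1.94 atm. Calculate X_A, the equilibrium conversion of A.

Take 1.75 mol A as basis and let X be its fractional conversion, so ξ = 1.75X.
Moles: n_A = 1.75 − 1.75X; n_E = 6.43 − 3.5X; n_C = 1.75X.
Summing: n_T = 8.18 − 3.5X.
With p_i = (n_i/n_T)P, K_p = p_C / (p_A p_E^2).
This yields a degree-3 equation in X; solving on (0,1), X = 0.603.

X = 0.603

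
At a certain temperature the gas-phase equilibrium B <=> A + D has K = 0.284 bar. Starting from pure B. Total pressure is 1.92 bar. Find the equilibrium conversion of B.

Let X = conversion of B (basis 1 mol B); extent of reaction ξ = X.
At extent ξ: n_B = 1 − X; n_A = X; n_D = X.
Total moles n_T = 1 + X.
Mole fractions y_i = n_i/n_T; K = p_A p_D / (p_B) with p_i = y_i·P.
This yields a degree-2 equation in X; solving on (0,1), X = 0.359.

X = 0.359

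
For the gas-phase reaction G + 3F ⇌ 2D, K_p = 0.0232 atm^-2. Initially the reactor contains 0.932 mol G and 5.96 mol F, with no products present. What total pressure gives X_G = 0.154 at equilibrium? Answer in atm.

Basis: 0.932 mol G initially; let X = conversion of G. Extent ξ = 0.932X.
At extent ξ: n_G = 0.932 − 0.932X; n_F = 5.96 − 2.8X; n_D = 1.86X.
n_T = Σnᵢ = 6.89 − 1.86X.
K_p = p_D^2 / (p_G p_F^3) with p_i = (n_i/n_T)·P.
At X = 0.154: the mole-fraction product g(X) = Π y_i^ν_i = 0.02697. Since K_p = g(X)·P^{-2}, P = (g/K_p)^(1/2) = (0.02697/0.0232)^(1/2) = 1.08 atm.

P = 1.08 atm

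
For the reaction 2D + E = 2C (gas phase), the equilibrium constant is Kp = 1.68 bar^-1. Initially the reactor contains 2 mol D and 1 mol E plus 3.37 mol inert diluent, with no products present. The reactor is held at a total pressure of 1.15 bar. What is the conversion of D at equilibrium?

X = 0.318

Basis: 2 mol D initially; let X = conversion of D. Extent ξ = X.
At extent ξ: n_D = 2 − 2X; n_E = 1 − X; n_C = 2X; n_I = 3.37 (inert).
Total moles n_T = 6.37 − X.
Mole fractions y_i = n_i/n_T; Kp = p_C^2 / (p_D^2 p_E) with p_i = y_i·P.
Substituting and setting equal to 1.68 bar^-1 gives a polynomial in X; the root in (0,1) is X = 0.318.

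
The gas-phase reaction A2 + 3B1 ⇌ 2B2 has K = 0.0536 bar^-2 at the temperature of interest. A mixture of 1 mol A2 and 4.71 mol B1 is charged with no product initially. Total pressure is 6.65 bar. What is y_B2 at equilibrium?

Basis: 1 mol A2 initially; let X = conversion of A2. Extent ξ = X.
Mole table: n_A2 = 1 − X; n_B1 = 4.71 − 3X; n_B2 = 2X.
Summing: n_T = 5.71 − 2X.
Mole fractions y_i = n_i/n_T; K = p_B2^2 / (p_A2 p_B1^3) with p_i = y_i·P.
Setting this equal to 0.0536 bar^-2 and taking the physical root (0 < X < 1) gives X = 0.572.
Then n_B2 = 1.14, n_T = 4.57, so y_B2 = 0.250.

y_B2 = 0.250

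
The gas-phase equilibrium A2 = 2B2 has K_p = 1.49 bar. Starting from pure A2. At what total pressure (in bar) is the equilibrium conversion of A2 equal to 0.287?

P = 4.15 bar

Take 1 mol A2 as basis and let X be its fractional conversion, so ξ = X.
Moles: n_A2 = 1 − X; n_B2 = 2X.
Total moles n_T = 1 + X.
K_p = p_B2^2 / (p_A2) with p_i = (n_i/n_T)·P.
At X = 0.287: the mole-fraction product g(X) = Π y_i^ν_i = 0.3591. Since K_p = g(X)·P^{1}, P = (K_p/g)^(1/1) = (1.49/0.3591)^(1/1) = 4.15 bar.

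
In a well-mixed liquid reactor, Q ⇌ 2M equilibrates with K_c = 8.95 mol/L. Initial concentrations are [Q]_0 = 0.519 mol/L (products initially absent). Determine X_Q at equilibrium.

Let X = conversion of Q; extent ξ = 0.519·X mol/L.
Concentrations: [Q] = 0.519 − 0.519X; [M] = 1.04X.
K_c = [M]^2 / ([Q]).
Setting equal to 8.95 and solving for X on (0,1) gives X = 0.837.

X = 0.837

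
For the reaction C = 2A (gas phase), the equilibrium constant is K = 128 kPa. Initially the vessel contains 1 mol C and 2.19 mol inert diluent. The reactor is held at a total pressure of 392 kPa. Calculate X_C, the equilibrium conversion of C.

Let X = conversion of C (basis 1 mol C); extent of reaction ξ = X.
Species balance: n_C = 1 − X; n_A = 2X; n_I = 2.19 (inert).
Total moles n_T = 3.19 + X.
y_i = n_i/n_T, p_i = y_i·P. K = p_A^2 / (p_C).
Substituting and setting equal to 128 kPa gives a polynomial in X; the root in (0,1) is X = 0.415.

X = 0.415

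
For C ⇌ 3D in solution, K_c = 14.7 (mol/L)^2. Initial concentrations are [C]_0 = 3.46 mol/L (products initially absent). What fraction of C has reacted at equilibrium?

X = 0.315

Let X = conversion of C; extent ξ = 3.46·X mol/L.
Concentrations: [C] = 3.46 − 3.46X; [D] = 10.4X.
K_c = [D]^3 / ([C]).
Solving K_c = 14.7 for X ∈ (0,1): X = 0.315.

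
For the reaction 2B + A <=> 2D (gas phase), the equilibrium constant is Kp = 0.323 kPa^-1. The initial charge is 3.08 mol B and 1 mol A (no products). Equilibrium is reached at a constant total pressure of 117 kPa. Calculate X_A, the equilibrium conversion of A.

Take 1 mol A as basis and let X be its fractional conversion, so ξ = X.
At extent ξ: n_B = 3.08 − 2X; n_A = 1 − X; n_D = 2X.
Total moles n_T = 4.08 − X.
y_i = n_i/n_T, p_i = y_i·P. Kp = p_D^2 / (p_B^2 p_A).
Equating to 0.323 kPa^-1 and solving on 0 < X < 1: X = 0.862.

X = 0.862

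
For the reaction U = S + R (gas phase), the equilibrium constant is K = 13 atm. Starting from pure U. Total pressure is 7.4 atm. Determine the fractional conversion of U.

Let X = conversion of U (basis 1 mol U); extent of reaction ξ = X.
Moles: n_U = 1 − X; n_S = X; n_R = X.
Total moles n_T = 1 + X.
Mole fractions y_i = n_i/n_T; K = p_S p_R / (p_U) with p_i = y_i·P.
Equating to 13 atm and solving on 0 < X < 1: X = 0.798.

X = 0.798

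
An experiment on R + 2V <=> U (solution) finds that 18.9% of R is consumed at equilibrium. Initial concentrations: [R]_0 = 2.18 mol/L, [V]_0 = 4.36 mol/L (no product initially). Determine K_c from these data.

Let X = conversion of R.
Concentrations: [R] = 2.18 − 2.18X; [V] = 4.36 − 4.36X; [U] = 2.18X.
At X = 0.189: [R] = 1.77, [V] = 3.54, [U] = 0.412.
K_c = [U] / ([R] [V]^2) = 0.0186 (mol/L)^-2.

K_c = 0.0186 (mol/L)^-2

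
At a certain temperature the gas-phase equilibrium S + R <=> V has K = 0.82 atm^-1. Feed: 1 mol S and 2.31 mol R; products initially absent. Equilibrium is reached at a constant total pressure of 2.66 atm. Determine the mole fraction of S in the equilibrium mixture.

Let X = conversion of S (basis 1 mol S); extent of reaction ξ = X.
Species balance: n_S = 1 − X; n_R = 2.31 − X; n_V = X.
Total moles n_T = 3.31 − X.
y_i = n_i/n_T, p_i = y_i·P. K = p_V / (p_S p_R).
Setting this equal to 0.82 atm^-1 and taking the physical root (0 < X < 1) gives X = 0.580.
Then n_S = 0.42, n_T = 2.73, so y_S = 0.154.

y_S = 0.154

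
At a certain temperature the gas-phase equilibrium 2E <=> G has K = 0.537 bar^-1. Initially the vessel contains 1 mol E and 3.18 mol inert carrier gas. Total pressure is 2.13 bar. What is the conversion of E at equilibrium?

Take 1 mol E as basis and let X be its fractional conversion, so ξ = 0.5X.
At extent ξ: n_E = 1 − X; n_G = 0.5X; n_I = 3.18 (inert).
n_T = Σnᵢ = 4.18 − 0.5X.
With p_i = (n_i/n_T)P, K = p_G / (p_E^2).
This yields a degree-2 equation in X; solving on (0,1), X = 0.288.

X = 0.288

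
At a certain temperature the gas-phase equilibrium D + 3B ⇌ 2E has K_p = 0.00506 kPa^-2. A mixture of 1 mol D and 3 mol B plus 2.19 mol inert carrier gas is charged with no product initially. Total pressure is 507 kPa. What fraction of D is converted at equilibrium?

X = 0.802

Let X = conversion of D (basis 1 mol D); extent of reaction ξ = X.
Mole table: n_D = 1 − X; n_B = 3 − 3X; n_E = 2X; n_I = 2.19 (inert).
n_T = Σnᵢ = 6.19 − 2X.
With p_i = (n_i/n_T)P, K_p = p_E^2 / (p_D p_B^3).
Substituting and setting equal to 0.00506 kPa^-2 gives a polynomial in X; the root in (0,1) is X = 0.802.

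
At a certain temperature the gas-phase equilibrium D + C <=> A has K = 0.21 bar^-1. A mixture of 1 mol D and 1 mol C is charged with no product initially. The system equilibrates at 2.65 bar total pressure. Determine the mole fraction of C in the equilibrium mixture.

Let X = conversion of D (basis 1 mol D); extent of reaction ξ = X.
Moles: n_D = 1 − X; n_C = 1 − X; n_A = X.
n_T = Σnᵢ = 2 − X.
With p_i = (n_i/n_T)P, K = p_A / (p_D p_C).
Substituting and setting equal to 0.21 bar^-1 gives a polynomial in X; the root in (0,1) is X = 0.198.
Then n_C = 0.802, n_T = 1.8, so y_C = 0.445.

y_C = 0.445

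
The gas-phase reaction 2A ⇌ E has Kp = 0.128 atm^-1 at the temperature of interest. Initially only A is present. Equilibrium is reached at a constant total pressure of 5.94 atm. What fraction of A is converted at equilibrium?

X = 0.503

Basis: 1 mol A initially; let X = conversion of A. Extent ξ = 0.5X.
At extent ξ: n_A = 1 − X; n_E = 0.5X.
Summing: n_T = 1 − 0.5X.
y_i = n_i/n_T, p_i = y_i·P. Kp = p_E / (p_A^2).
Substituting and setting equal to 0.128 atm^-1 gives a polynomial in X; the root in (0,1) is X = 0.503.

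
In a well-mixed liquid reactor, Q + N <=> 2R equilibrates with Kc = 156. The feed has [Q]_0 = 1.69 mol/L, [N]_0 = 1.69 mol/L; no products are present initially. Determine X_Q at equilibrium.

Let X = conversion of Q; extent ξ = 1.69·X mol/L.
Concentrations: [Q] = 1.69 − 1.69X; [N] = 1.69 − 1.69X; [R] = 3.38X.
Kc = [R]^2 / ([Q] [N]).
Setting equal to 156 and solving for X on (0,1) gives X = 0.862.

X = 0.862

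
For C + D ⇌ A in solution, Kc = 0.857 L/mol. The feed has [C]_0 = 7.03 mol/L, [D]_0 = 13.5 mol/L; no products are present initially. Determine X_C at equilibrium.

Let X = conversion of C; extent ξ = 7.03·X mol/L.
Concentrations: [C] = 7.03 − 7.03X; [D] = 13.5 − 7.03X; [A] = 7.03X.
Kc = [A] / ([C] [D]).
This equals 0.857 at X = 0.864 (the root in 0 < X < 1).

X = 0.864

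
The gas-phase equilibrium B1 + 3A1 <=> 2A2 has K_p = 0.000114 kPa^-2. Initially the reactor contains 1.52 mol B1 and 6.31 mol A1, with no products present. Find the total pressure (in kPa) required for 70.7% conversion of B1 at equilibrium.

Basis: 1.52 mol B1 initially; let X = conversion of B1. Extent ξ = 1.52X.
Mole table: n_B1 = 1.52 − 1.52X; n_A1 = 6.31 − 4.56X; n_A2 = 3.04X.
n_T = Σnᵢ = 7.83 − 3.04X.
K_p = p_A2^2 / (p_B1 p_A1^3) with p_i = (n_i/n_T)·P.
At X = 0.707: the mole-fraction product g(X) = Π y_i^ν_i = 11.39. Since K_p = g(X)·P^{-2}, P = (g/K_p)^(1/2) = (11.39/0.000114)^(1/2) = 316 kPa.

P = 316 kPa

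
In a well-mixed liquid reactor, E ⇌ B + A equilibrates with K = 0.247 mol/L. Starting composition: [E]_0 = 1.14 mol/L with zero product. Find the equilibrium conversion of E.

X = 0.370

Let X = conversion of E; extent ξ = 1.14·X mol/L.
Concentrations: [E] = 1.14 − 1.14X; [B] = 1.14X; [A] = 1.14X.
K = [B] [A] / ([E]).
This equals 0.247 at X = 0.370 (the root in 0 < X < 1).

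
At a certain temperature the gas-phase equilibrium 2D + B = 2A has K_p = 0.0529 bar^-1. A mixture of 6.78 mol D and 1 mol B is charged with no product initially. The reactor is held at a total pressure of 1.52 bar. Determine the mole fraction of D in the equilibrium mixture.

Basis: 1 mol B initially; let X = conversion of B. Extent ξ = X.
At extent ξ: n_D = 6.78 − 2X; n_B = 1 − X; n_A = 2X.
Total moles n_T = 7.78 − X.
With p_i = (n_i/n_T)P, K_p = p_A^2 / (p_D^2 p_B).
Equating to 0.0529 bar^-1 and solving on 0 < X < 1: X = 0.275.
Then n_D = 6.23, n_T = 7.51, so y_D = 0.830.

y_D = 0.830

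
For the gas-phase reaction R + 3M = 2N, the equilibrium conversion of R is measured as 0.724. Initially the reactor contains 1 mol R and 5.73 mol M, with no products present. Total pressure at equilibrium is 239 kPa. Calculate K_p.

K_p = 8.24e-05 kPa^-2

Let X = conversion of R (basis 1 mol R); extent of reaction ξ = X.
Moles: n_R = 1 − X; n_M = 5.73 − 3X; n_N = 2X.
Summing: n_T = 6.73 − 2X.
At X = 0.724: n_R = 0.276, n_M = 3.56, n_N = 1.45, n_T = 5.28.
p_i = (n_i/n_T)·P. K_p = p_N^2 / (p_R p_M^3) = 8.24e-05 kPa^-2.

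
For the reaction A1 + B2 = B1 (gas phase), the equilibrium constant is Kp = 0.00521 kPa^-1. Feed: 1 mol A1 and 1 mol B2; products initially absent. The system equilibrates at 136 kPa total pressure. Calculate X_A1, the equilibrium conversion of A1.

X = 0.235

Take 1 mol A1 as basis and let X be its fractional conversion, so ξ = X.
At extent ξ: n_A1 = 1 − X; n_B2 = 1 − X; n_B1 = X.
Summing: n_T = 2 − X.
Mole fractions y_i = n_i/n_T; Kp = p_B1 / (p_A1 p_B2) with p_i = y_i·P.
Substituting and setting equal to 0.00521 kPa^-1 gives a polynomial in X; the root in (0,1) is X = 0.235.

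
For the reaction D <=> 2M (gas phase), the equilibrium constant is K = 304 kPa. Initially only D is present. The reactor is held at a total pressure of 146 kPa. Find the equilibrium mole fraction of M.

y_M = 0.738

Let X = conversion of D (basis 1 mol D); extent of reaction ξ = X.
Species balance: n_D = 1 − X; n_M = 2X.
Summing: n_T = 1 + X.
With p_i = (n_i/n_T)P, K = p_M^2 / (p_D).
This yields a degree-2 equation in X; solving on (0,1), X = 0.585.
Then n_M = 1.17, n_T = 1.59, so y_M = 0.738.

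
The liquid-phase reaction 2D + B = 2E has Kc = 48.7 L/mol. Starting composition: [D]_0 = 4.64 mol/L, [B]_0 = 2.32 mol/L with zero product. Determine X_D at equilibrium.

X = 0.819

Let X = conversion of D; extent ξ = 4.64X/2 mol/L.
Concentrations: [D] = 4.64 − 4.64X; [B] = 2.32 − 2.32X; [E] = 4.64X.
Kc = [E]^2 / ([D]^2 [B]).
Setting equal to 48.7 and solving for X on (0,1) gives X = 0.819.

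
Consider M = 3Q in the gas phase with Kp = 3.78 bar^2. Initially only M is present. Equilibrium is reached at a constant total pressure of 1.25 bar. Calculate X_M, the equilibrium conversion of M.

X = 0.562

Take 1 mol M as basis and let X be its fractional conversion, so ξ = X.
Moles: n_M = 1 − X; n_Q = 3X.
Total moles n_T = 1 + 2X.
y_i = n_i/n_T, p_i = y_i·P. Kp = p_Q^3 / (p_M).
This yields a degree-3 equation in X; solving on (0,1), X = 0.562.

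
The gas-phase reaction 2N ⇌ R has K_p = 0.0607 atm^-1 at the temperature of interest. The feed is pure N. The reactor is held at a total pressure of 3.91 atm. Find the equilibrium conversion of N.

Let X = conversion of N (basis 1 mol N); extent of reaction ξ = 0.5X.
At extent ξ: n_N = 1 − X; n_R = 0.5X.
Summing: n_T = 1 − 0.5X.
y_i = n_i/n_T, p_i = y_i·P. K_p = p_R / (p_N^2).
Substituting and setting equal to 0.0607 atm^-1 gives a polynomial in X; the root in (0,1) is X = 0.284.

X = 0.284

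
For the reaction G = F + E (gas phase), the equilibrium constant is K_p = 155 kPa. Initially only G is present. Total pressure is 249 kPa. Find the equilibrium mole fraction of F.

Let X = conversion of G (basis 1 mol G); extent of reaction ξ = X.
Moles: n_G = 1 − X; n_F = X; n_E = X.
n_T = Σnᵢ = 1 + X.
y_i = n_i/n_T, p_i = y_i·P. K_p = p_F p_E / (p_G).
Substituting and setting equal to 155 kPa gives a polynomial in X; the root in (0,1) is X = 0.619.
Then n_F = 0.619, n_T = 1.62, so y_F = 0.382.

y_F = 0.382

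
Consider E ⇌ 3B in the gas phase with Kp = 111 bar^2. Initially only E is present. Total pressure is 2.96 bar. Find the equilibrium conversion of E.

Basis: 1 mol E initially; let X = conversion of E. Extent ξ = X.
Mole table: n_E = 1 − X; n_B = 3X.
Summing: n_T = 1 + 2X.
Mole fractions y_i = n_i/n_T; Kp = p_B^3 / (p_E) with p_i = y_i·P.
This yields a degree-3 equation in X; solving on (0,1), X = 0.828.

X = 0.828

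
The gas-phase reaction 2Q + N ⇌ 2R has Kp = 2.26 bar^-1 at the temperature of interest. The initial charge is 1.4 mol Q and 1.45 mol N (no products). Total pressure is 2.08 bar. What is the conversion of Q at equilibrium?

X = 0.586

Let X = conversion of Q (basis 1.4 mol Q); extent of reaction ξ = 0.7X.
Moles: n_Q = 1.4 − 1.4X; n_N = 1.45 − 0.7X; n_R = 1.4X.
Summing: n_T = 2.85 − 0.7X.
y_i = n_i/n_T, p_i = y_i·P. Kp = p_R^2 / (p_Q^2 p_N).
This yields a degree-3 equation in X; solving on (0,1), X = 0.586.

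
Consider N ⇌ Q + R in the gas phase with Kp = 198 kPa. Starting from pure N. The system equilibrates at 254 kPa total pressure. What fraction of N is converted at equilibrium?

X = 0.662

Basis: 1 mol N initially; let X = conversion of N. Extent ξ = X.
Moles: n_N = 1 − X; n_Q = X; n_R = X.
Total moles n_T = 1 + X.
With p_i = (n_i/n_T)P, Kp = p_Q p_R / (p_N).
Setting this equal to 198 kPa and taking the physical root (0 < X < 1) gives X = 0.662.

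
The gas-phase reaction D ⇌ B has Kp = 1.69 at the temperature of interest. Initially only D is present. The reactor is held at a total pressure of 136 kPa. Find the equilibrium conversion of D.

Take 1 mol D as basis and let X be its fractional conversion, so ξ = X.
Mole table: n_D = 1 − X; n_B = X.
n_T stays at 1 (no change in mole number).
y_i = n_i/n_T, p_i = y_i·P. Kp = p_B / (p_D).
Setting this equal to 1.69 and taking the physical root (0 < X < 1) gives X = 0.628.

X = 0.628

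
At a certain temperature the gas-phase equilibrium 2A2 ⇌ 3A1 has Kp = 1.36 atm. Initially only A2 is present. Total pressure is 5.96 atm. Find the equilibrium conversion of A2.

Basis: 1 mol A2 initially; let X = conversion of A2. Extent ξ = 0.5X.
Mole table: n_A2 = 1 − X; n_A1 = 1.5X.
n_T = Σnᵢ = 1 + 0.5X.
Mole fractions y_i = n_i/n_T; Kp = p_A1^3 / (p_A2^2) with p_i = y_i·P.
Equating to 1.36 atm and solving on 0 < X < 1: X = 0.329.

X = 0.329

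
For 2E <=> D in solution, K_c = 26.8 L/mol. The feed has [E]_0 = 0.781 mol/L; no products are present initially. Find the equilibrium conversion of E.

Let X = conversion of E; extent ξ = 0.781X/2 mol/L.
Concentrations: [E] = 0.781 − 0.781X; [D] = 0.391X.
K_c = [D] / ([E]^2).
Solving K_c = 26.8 for X ∈ (0,1): X = 0.857.

X = 0.857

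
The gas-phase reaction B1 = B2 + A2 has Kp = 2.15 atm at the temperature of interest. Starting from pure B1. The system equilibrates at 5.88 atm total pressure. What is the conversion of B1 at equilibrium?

X = 0.517

Take 1 mol B1 as basis and let X be its fractional conversion, so ξ = X.
At extent ξ: n_B1 = 1 − X; n_B2 = X; n_A2 = X.
Total moles n_T = 1 + X.
y_i = n_i/n_T, p_i = y_i·P. Kp = p_B2 p_A2 / (p_B1).
Setting this equal to 2.15 atm and taking the physical root (0 < X < 1) gives X = 0.517.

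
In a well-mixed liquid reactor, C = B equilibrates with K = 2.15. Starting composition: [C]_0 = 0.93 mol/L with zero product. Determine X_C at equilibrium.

X = 0.683

Let X = conversion of C; extent ξ = 0.93·X mol/L.
Concentrations: [C] = 0.93 − 0.93X; [B] = 0.93X.
K = [B] / ([C]).
Equating to 2.15: the physical root is X = 0.683.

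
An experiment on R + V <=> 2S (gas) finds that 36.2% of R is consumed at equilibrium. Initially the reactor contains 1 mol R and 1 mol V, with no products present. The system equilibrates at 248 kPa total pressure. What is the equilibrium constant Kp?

Basis: 1 mol R initially; let X = conversion of R. Extent ξ = X.
Moles: n_R = 1 − X; n_V = 1 − X; n_S = 2X.
n_T stays at 2 (no change in mole number).
At X = 0.362: n_R = 0.638, n_V = 0.638, n_S = 0.724, n_T = 2.
p_i = (n_i/n_T)·P. Kp = p_S^2 / (p_R p_V) = 1.29.

Kp = 1.29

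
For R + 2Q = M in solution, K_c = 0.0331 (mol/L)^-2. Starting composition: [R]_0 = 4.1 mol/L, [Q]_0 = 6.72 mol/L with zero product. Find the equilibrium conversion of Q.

X = 0.414

Let X = conversion of Q; extent ξ = 6.72X/2 mol/L.
Concentrations: [R] = 4.1 − 3.36X; [Q] = 6.72 − 6.72X; [M] = 3.36X.
K_c = [M] / ([R] [Q]^2).
Solving K_c = 0.0331 for X ∈ (0,1): X = 0.414.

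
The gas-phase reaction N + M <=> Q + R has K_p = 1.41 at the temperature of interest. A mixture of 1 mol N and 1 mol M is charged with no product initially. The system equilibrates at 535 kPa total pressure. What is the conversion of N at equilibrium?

Take 1 mol N as basis and let X be its fractional conversion, so ξ = X.
At extent ξ: n_N = 1 − X; n_M = 1 − X; n_Q = X; n_R = X.
n_T stays at 2 (no change in mole number).
Mole fractions y_i = n_i/n_T; K_p = p_Q p_R / (p_N p_M) with p_i = y_i·P.
Substituting and setting equal to 1.41 gives a polynomial in X; the root in (0,1) is X = 0.543.

X = 0.543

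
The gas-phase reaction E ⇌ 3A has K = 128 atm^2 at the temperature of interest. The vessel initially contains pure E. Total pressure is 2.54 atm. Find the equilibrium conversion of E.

Basis: 1 mol E initially; let X = conversion of E. Extent ξ = X.
Mole table: n_E = 1 − X; n_A = 3X.
n_T = Σnᵢ = 1 + 2X.
Mole fractions y_i = n_i/n_T; K = p_A^3 / (p_E) with p_i = y_i·P.
This yields a degree-3 equation in X; solving on (0,1), X = 0.879.

X = 0.879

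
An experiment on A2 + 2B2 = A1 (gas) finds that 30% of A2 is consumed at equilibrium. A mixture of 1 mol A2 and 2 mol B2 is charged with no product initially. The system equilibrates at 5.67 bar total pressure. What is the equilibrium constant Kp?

Kp = 0.0392 bar^-2

Take 1 mol A2 as basis and let X be its fractional conversion, so ξ = X.
At extent ξ: n_A2 = 1 − X; n_B2 = 2 − 2X; n_A1 = X.
n_T = Σnᵢ = 3 − 2X.
At X = 0.3: n_A2 = 0.7, n_B2 = 1.4, n_A1 = 0.3, n_T = 2.4.
p_i = (n_i/n_T)·P. Kp = p_A1 / (p_A2 p_B2^2) = 0.0392 bar^-2.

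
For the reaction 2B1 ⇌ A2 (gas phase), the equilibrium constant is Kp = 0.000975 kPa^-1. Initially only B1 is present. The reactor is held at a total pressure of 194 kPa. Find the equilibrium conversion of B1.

Basis: 1 mol B1 initially; let X = conversion of B1. Extent ξ = 0.5X.
At extent ξ: n_B1 = 1 − X; n_A2 = 0.5X.
Total moles n_T = 1 − 0.5X.
Mole fractions y_i = n_i/n_T; Kp = p_A2 / (p_B1^2) with p_i = y_i·P.
Substituting and setting equal to 0.000975 kPa^-1 gives a polynomial in X; the root in (0,1) is X = 0.245.

X = 0.245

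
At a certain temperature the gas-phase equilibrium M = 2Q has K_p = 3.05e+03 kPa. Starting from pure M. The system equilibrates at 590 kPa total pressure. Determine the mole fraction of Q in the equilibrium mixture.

Take 1 mol M as basis and let X be its fractional conversion, so ξ = X.
Species balance: n_M = 1 − X; n_Q = 2X.
Total moles n_T = 1 + X.
With p_i = (n_i/n_T)P, K_p = p_Q^2 / (p_M).
This yields a degree-2 equation in X; solving on (0,1), X = 0.751.
Then n_Q = 1.5, n_T = 1.75, so y_Q = 0.858.

y_Q = 0.858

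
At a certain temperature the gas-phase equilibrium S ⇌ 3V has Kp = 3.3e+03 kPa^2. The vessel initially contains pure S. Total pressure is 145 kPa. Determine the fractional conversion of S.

Take 1 mol S as basis and let X be its fractional conversion, so ξ = X.
Moles: n_S = 1 − X; n_V = 3X.
Total moles n_T = 1 + 2X.
With p_i = (n_i/n_T)P, Kp = p_V^3 / (p_S).
Substituting and setting equal to 3.3e+03 kPa^2 gives a polynomial in X; the root in (0,1) is X = 0.210.

X = 0.210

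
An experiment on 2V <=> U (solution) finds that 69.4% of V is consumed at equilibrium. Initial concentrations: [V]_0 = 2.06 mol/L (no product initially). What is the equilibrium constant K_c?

Let X = conversion of V.
Concentrations: [V] = 2.06 − 2.06X; [U] = 1.03X.
At X = 0.694: [V] = 0.63, [U] = 0.715.
K_c = [U] / ([V]^2) = 1.8 L/mol.

K_c = 1.8 L/mol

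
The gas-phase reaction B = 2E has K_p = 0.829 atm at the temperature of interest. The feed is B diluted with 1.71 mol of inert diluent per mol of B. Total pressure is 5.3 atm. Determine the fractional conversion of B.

Take 1 mol B as basis and let X be its fractional conversion, so ξ = X.
At extent ξ: n_B = 1 − X; n_E = 2X; n_I = 1.71 (inert).
Summing: n_T = 2.71 + X.
y_i = n_i/n_T, p_i = y_i·P. K_p = p_E^2 / (p_B).
Setting this equal to 0.829 atm and taking the physical root (0 < X < 1) gives X = 0.289.

X = 0.289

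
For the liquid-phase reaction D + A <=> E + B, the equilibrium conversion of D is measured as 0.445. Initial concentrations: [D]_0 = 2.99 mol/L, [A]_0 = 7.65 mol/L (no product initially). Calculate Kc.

Kc = 0.169

Let X = conversion of D.
Concentrations: [D] = 2.99 − 2.99X; [A] = 7.65 − 2.99X; [E] = 2.99X; [B] = 2.99X.
At X = 0.445: [D] = 1.66, [A] = 6.32, [E] = 1.33, [B] = 1.33.
Kc = [E] [B] / ([D] [A]) = 0.169.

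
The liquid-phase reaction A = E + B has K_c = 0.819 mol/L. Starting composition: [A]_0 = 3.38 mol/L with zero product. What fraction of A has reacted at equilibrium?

Let X = conversion of A; extent ξ = 3.38·X mol/L.
Concentrations: [A] = 3.38 − 3.38X; [E] = 3.38X; [B] = 3.38X.
K_c = [E] [B] / ([A]).
This equals 0.819 at X = 0.386 (the root in 0 < X < 1).

X = 0.386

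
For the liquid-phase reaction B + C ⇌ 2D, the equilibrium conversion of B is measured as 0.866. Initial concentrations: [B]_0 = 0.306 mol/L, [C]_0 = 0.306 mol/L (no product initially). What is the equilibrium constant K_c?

K_c = 167

Let X = conversion of B.
Concentrations: [B] = 0.306 − 0.306X; [C] = 0.306 − 0.306X; [D] = 0.612X.
At X = 0.866: [B] = 0.041, [C] = 0.041, [D] = 0.53.
K_c = [D]^2 / ([B] [C]) = 167.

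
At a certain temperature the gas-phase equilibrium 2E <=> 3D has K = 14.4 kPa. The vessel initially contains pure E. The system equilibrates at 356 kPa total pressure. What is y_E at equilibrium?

Basis: 1 mol E initially; let X = conversion of E. Extent ξ = 0.5X.
Moles: n_E = 1 − X; n_D = 1.5X.
Total moles n_T = 1 + 0.5X.
y_i = n_i/n_T, p_i = y_i·P. K = p_D^3 / (p_E^2).
Substituting and setting equal to 14.4 kPa gives a polynomial in X; the root in (0,1) is X = 0.203.
Then n_E = 0.797, n_T = 1.1, so y_E = 0.723.

y_E = 0.723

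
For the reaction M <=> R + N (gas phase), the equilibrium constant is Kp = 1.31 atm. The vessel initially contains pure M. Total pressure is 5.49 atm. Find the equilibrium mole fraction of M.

y_M = 0.390

Let X = conversion of M (basis 1 mol M); extent of reaction ξ = X.
Species balance: n_M = 1 − X; n_R = X; n_N = X.
Total moles n_T = 1 + X.
With p_i = (n_i/n_T)P, Kp = p_R p_N / (p_M).
This yields a degree-2 equation in X; solving on (0,1), X = 0.439.
Then n_M = 0.561, n_T = 1.44, so y_M = 0.390.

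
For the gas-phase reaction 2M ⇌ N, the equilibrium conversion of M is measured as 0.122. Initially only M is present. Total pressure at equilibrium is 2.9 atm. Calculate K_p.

K_p = 0.0256 atm^-1

Basis: 1 mol M initially; let X = conversion of M. Extent ξ = 0.5X.
Mole table: n_M = 1 − X; n_N = 0.5X.
Total moles n_T = 1 − 0.5X.
At X = 0.122: n_M = 0.878, n_N = 0.061, n_T = 0.939.
p_i = (n_i/n_T)·P. K_p = p_N / (p_M^2) = 0.0256 atm^-1.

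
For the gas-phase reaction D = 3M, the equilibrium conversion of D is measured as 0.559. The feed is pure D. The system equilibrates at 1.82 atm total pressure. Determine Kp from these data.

Kp = 7.9 atm^2

Take 1 mol D as basis and let X be its fractional conversion, so ξ = X.
Species balance: n_D = 1 − X; n_M = 3X.
Total moles n_T = 1 + 2X.
At X = 0.559: n_D = 0.441, n_M = 1.68, n_T = 2.12.
p_i = (n_i/n_T)·P. Kp = p_M^3 / (p_D) = 7.9 atm^2.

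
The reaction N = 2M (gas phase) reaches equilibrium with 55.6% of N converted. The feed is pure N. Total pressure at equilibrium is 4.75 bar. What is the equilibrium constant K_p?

K_p = 8.5 bar

Let X = conversion of N (basis 1 mol N); extent of reaction ξ = X.
At extent ξ: n_N = 1 − X; n_M = 2X.
Summing: n_T = 1 + X.
At X = 0.556: n_N = 0.444, n_M = 1.11, n_T = 1.56.
p_i = (n_i/n_T)·P. K_p = p_M^2 / (p_N) = 8.5 bar.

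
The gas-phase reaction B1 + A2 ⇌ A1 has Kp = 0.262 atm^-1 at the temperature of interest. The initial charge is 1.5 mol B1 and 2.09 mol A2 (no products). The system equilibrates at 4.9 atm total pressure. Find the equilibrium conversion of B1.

Basis: 1.5 mol B1 initially; let X = conversion of B1. Extent ξ = 1.5X.
Moles: n_B1 = 1.5 − 1.5X; n_A2 = 2.09 − 1.5X; n_A1 = 1.5X.
n_T = Σnᵢ = 3.59 − 1.5X.
With p_i = (n_i/n_T)P, Kp = p_A1 / (p_B1 p_A2).
This yields a degree-2 equation in X; solving on (0,1), X = 0.391.

X = 0.391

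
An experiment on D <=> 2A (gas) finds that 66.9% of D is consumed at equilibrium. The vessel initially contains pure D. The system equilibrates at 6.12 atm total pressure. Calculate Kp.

Kp = 19.8 atm

Take 1 mol D as basis and let X be its fractional conversion, so ξ = X.
Moles: n_D = 1 − X; n_A = 2X.
Total moles n_T = 1 + X.
At X = 0.669: n_D = 0.331, n_A = 1.34, n_T = 1.67.
p_i = (n_i/n_T)·P. Kp = p_A^2 / (p_D) = 19.8 atm.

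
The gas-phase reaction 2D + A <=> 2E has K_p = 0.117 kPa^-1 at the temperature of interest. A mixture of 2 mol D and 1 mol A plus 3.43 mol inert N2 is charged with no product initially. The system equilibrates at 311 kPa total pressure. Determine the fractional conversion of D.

Take 2 mol D as basis and let X be its fractional conversion, so ξ = X.
Moles: n_D = 2 − 2X; n_A = 1 − X; n_E = 2X; n_I = 3.43 (inert).
Total moles n_T = 6.43 − X.
With p_i = (n_i/n_T)P, K_p = p_E^2 / (p_D^2 p_A).
This yields a degree-3 equation in X; solving on (0,1), X = 0.610.

X = 0.610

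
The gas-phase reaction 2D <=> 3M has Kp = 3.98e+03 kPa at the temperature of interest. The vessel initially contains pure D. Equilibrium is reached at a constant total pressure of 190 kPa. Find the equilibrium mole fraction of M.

Let X = conversion of D (basis 1 mol D); extent of reaction ξ = 0.5X.
Mole table: n_D = 1 − X; n_M = 1.5X.
Total moles n_T = 1 + 0.5X.
y_i = n_i/n_T, p_i = y_i·P. Kp = p_M^3 / (p_D^2).
Setting this equal to 3.98e+03 kPa and taking the physical root (0 < X < 1) gives X = 0.770.
Then n_M = 1.15, n_T = 1.38, so y_M = 0.834.

y_M = 0.834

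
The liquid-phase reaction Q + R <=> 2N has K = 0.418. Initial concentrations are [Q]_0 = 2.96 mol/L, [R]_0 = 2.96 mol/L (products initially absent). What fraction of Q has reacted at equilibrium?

Let X = conversion of Q; extent ξ = 2.96·X mol/L.
Concentrations: [Q] = 2.96 − 2.96X; [R] = 2.96 − 2.96X; [N] = 5.92X.
K = [N]^2 / ([Q] [R]).
Equating to 0.418: the physical root is X = 0.244.

X = 0.244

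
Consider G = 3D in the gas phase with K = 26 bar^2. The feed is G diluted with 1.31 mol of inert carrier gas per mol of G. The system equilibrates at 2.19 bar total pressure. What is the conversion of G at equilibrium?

X = 0.823

Let X = conversion of G (basis 1 mol G); extent of reaction ξ = X.
Species balance: n_G = 1 − X; n_D = 3X; n_I = 1.31 (inert).
n_T = Σnᵢ = 2.31 + 2X.
y_i = n_i/n_T, p_i = y_i·P. K = p_D^3 / (p_G).
Equating to 26 bar^2 and solving on 0 < X < 1: X = 0.823.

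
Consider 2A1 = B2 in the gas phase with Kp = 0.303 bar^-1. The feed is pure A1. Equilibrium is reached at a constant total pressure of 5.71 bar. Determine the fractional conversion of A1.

X = 0.645

Let X = conversion of A1 (basis 1 mol A1); extent of reaction ξ = 0.5X.
Species balance: n_A1 = 1 − X; n_B2 = 0.5X.
Summing: n_T = 1 − 0.5X.
y_i = n_i/n_T, p_i = y_i·P. Kp = p_B2 / (p_A1^2).
This yields a degree-2 equation in X; solving on (0,1), X = 0.645.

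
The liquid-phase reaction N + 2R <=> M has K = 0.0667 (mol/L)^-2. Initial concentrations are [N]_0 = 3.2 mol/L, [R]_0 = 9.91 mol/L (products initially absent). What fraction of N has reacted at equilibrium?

Let X = conversion of N; extent ξ = 3.2·X mol/L.
Concentrations: [N] = 3.2 − 3.2X; [R] = 9.91 − 6.4X; [M] = 3.2X.
K = [M] / ([N] [R]^2).
Solving K = 0.0667 for X ∈ (0,1): X = 0.676.

X = 0.676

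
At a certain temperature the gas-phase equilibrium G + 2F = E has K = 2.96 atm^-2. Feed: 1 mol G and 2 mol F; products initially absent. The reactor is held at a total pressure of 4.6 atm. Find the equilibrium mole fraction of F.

y_F = 0.267

Let X = conversion of G (basis 1 mol G); extent of reaction ξ = X.
Moles: n_G = 1 − X; n_F = 2 − 2X; n_E = X.
Total moles n_T = 3 − 2X.
y_i = n_i/n_T, p_i = y_i·P. K = p_E / (p_G p_F^2).
This yields a degree-3 equation in X; solving on (0,1), X = 0.817.
Then n_F = 0.365, n_T = 1.37, so y_F = 0.267.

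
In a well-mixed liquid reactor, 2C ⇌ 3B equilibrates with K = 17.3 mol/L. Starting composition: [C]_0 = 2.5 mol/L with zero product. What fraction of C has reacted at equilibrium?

X = 0.641

Let X = conversion of C; extent ξ = 2.5X/2 mol/L.
Concentrations: [C] = 2.5 − 2.5X; [B] = 3.75X.
K = [B]^3 / ([C]^2).
This equals 17.3 at X = 0.641 (the root in 0 < X < 1).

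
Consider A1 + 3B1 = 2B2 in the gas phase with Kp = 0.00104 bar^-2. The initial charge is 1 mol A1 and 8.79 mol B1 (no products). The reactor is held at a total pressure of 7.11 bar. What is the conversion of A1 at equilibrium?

X = 0.245

Let X = conversion of A1 (basis 1 mol A1); extent of reaction ξ = X.
At extent ξ: n_A1 = 1 − X; n_B1 = 8.79 − 3X; n_B2 = 2X.
Summing: n_T = 9.79 − 2X.
y_i = n_i/n_T, p_i = y_i·P. Kp = p_B2^2 / (p_A1 p_B1^3).
This yields a degree-4 equation in X; solving on (0,1), X = 0.245.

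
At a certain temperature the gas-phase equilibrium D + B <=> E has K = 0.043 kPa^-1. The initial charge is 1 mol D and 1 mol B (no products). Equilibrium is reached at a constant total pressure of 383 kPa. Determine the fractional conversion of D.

Take 1 mol D as basis and let X be its fractional conversion, so ξ = X.
At extent ξ: n_D = 1 − X; n_B = 1 − X; n_E = X.
n_T = Σnᵢ = 2 − X.
With p_i = (n_i/n_T)P, K = p_E / (p_D p_B).
Substituting and setting equal to 0.043 kPa^-1 gives a polynomial in X; the root in (0,1) is X = 0.761.

X = 0.761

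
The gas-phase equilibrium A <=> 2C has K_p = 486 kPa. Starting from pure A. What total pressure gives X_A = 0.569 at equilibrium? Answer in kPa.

P = 254 kPa

Basis: 1 mol A initially; let X = conversion of A. Extent ξ = X.
Mole table: n_A = 1 − X; n_C = 2X.
Summing: n_T = 1 + X.
K_p = p_C^2 / (p_A) with p_i = (n_i/n_T)·P.
At X = 0.569: the mole-fraction product g(X) = Π y_i^ν_i = 1.915. Since K_p = g(X)·P^{1}, P = (K_p/g)^(1/1) = (486/1.915)^(1/1) = 254 kPa.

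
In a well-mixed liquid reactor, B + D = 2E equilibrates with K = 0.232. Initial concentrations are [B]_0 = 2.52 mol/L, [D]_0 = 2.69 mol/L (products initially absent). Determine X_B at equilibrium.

Let X = conversion of B; extent ξ = 2.52·X mol/L.
Concentrations: [B] = 2.52 − 2.52X; [D] = 2.69 − 2.52X; [E] = 5.04X.
K = [E]^2 / ([B] [D]).
This equals 0.232 at X = 0.201 (the root in 0 < X < 1).

X = 0.201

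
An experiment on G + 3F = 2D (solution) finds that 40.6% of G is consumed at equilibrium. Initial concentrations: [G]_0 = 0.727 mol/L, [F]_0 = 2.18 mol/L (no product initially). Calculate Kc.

Kc = 0.372 (mol/L)^-2

Let X = conversion of G.
Concentrations: [G] = 0.727 − 0.727X; [F] = 2.18 − 2.18X; [D] = 1.45X.
At X = 0.406: [G] = 0.432, [F] = 1.29, [D] = 0.59.
Kc = [D]^2 / ([G] [F]^3) = 0.372 (mol/L)^-2.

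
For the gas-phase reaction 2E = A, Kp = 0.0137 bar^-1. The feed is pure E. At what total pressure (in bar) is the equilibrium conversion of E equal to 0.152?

P = 7.13 bar

Basis: 1 mol E initially; let X = conversion of E. Extent ξ = 0.5X.
Mole table: n_E = 1 − X; n_A = 0.5X.
Total moles n_T = 1 − 0.5X.
Kp = p_A / (p_E^2) with p_i = (n_i/n_T)·P.
At X = 0.152: the mole-fraction product g(X) = Π y_i^ν_i = 0.09765. Since Kp = g(X)·P^{-1}, P = (g/Kp)^(1/1) = (0.09765/0.0137)^(1/1) = 7.13 bar.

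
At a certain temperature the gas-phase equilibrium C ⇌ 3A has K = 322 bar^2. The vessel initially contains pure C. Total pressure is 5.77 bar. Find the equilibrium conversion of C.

Take 1 mol C as basis and let X be its fractional conversion, so ξ = X.
Moles: n_C = 1 − X; n_A = 3X.
Total moles n_T = 1 + 2X.
Mole fractions y_i = n_i/n_T; K = p_A^3 / (p_C) with p_i = y_i·P.
Substituting and setting equal to 322 bar^2 gives a polynomial in X; the root in (0,1) is X = 0.792.

X = 0.792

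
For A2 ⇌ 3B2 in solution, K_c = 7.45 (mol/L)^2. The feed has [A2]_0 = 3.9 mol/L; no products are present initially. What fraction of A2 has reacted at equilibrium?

X = 0.240

Let X = conversion of A2; extent ξ = 3.9·X mol/L.
Concentrations: [A2] = 3.9 − 3.9X; [B2] = 11.7X.
K_c = [B2]^3 / ([A2]).
This equals 7.45 at X = 0.240 (the root in 0 < X < 1).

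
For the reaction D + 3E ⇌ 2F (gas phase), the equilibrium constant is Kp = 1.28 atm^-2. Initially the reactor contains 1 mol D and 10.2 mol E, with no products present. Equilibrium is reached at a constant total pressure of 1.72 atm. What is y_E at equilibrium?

Basis: 1 mol D initially; let X = conversion of D. Extent ξ = X.
Species balance: n_D = 1 − X; n_E = 10.2 − 3X; n_F = 2X.
Total moles n_T = 11.2 − 2X.
Mole fractions y_i = n_i/n_T; Kp = p_F^2 / (p_D p_E^3) with p_i = y_i·P.
This yields a degree-4 equation in X; solving on (0,1), X = 0.847.
Then n_E = 7.66, n_T = 9.51, so y_E = 0.806.

y_E = 0.806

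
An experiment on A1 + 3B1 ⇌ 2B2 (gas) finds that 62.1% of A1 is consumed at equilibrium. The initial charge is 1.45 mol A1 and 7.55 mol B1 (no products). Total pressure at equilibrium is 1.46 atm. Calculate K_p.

Take 1.45 mol A1 as basis and let X be its fractional conversion, so ξ = 1.45X.
Species balance: n_A1 = 1.45 − 1.45X; n_B1 = 7.55 − 4.35X; n_B2 = 2.9X.
n_T = Σnᵢ = 9 − 2.9X.
At X = 0.621: n_A1 = 0.55, n_B1 = 4.85, n_B2 = 1.8, n_T = 7.2.
p_i = (n_i/n_T)·P. K_p = p_B2^2 / (p_A1 p_B1^3) = 1.26 atm^-2.

K_p = 1.26 atm^-2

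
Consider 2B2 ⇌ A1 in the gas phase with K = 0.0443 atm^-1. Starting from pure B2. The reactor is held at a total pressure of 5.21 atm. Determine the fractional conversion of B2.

Basis: 1 mol B2 initially; let X = conversion of B2. Extent ξ = 0.5X.
Moles: n_B2 = 1 − X; n_A1 = 0.5X.
n_T = Σnᵢ = 1 − 0.5X.
With p_i = (n_i/n_T)P, K = p_A1 / (p_B2^2).
Setting this equal to 0.0443 atm^-1 and taking the physical root (0 < X < 1) gives X = 0.279.

X = 0.279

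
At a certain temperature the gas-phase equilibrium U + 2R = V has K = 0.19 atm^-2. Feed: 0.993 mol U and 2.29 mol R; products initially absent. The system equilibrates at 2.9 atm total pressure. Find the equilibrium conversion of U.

X = 0.373

Basis: 0.993 mol U initially; let X = conversion of U. Extent ξ = 0.993X.
Species balance: n_U = 0.993 − 0.993X; n_R = 2.29 − 1.99X; n_V = 0.993X.
n_T = Σnᵢ = 3.28 − 1.99X.
With p_i = (n_i/n_T)P, K = p_V / (p_U p_R^2).
Equating to 0.19 atm^-2 and solving on 0 < X < 1: X = 0.373.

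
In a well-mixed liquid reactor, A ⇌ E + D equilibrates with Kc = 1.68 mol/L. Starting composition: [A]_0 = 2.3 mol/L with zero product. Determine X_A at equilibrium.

Let X = conversion of A; extent ξ = 2.3·X mol/L.
Concentrations: [A] = 2.3 − 2.3X; [E] = 2.3X; [D] = 2.3X.
Kc = [E] [D] / ([A]).
Setting equal to 1.68 and solving for X on (0,1) gives X = 0.564.

X = 0.564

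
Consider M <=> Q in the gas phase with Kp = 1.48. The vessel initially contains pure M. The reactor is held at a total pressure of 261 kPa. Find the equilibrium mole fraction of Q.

Let X = conversion of M (basis 1 mol M); extent of reaction ξ = X.
Species balance: n_M = 1 − X; n_Q = X.
n_T stays at 1 (no change in mole number).
y_i = n_i/n_T, p_i = y_i·P. Kp = p_Q / (p_M).
Setting this equal to 1.48 and taking the physical root (0 < X < 1) gives X = 0.597.
Then n_Q = 0.597, n_T = 1, so y_Q = 0.597.

y_Q = 0.597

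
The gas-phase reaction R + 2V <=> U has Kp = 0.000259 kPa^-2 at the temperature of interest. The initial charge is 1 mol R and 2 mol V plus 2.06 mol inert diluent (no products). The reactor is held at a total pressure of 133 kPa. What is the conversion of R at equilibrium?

Take 1 mol R as basis and let X be its fractional conversion, so ξ = X.
At extent ξ: n_R = 1 − X; n_V = 2 − 2X; n_U = X; n_I = 2.06 (inert).
Total moles n_T = 5.06 − 2X.
With p_i = (n_i/n_T)P, Kp = p_U / (p_R p_V^2).
This yields a degree-3 equation in X; solving on (0,1), X = 0.308.

X = 0.308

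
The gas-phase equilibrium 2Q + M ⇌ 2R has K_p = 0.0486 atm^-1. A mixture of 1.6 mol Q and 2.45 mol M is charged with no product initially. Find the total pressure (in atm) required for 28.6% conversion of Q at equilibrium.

Basis: 1.6 mol Q initially; let X = conversion of Q. Extent ξ = 0.8X.
At extent ξ: n_Q = 1.6 − 1.6X; n_M = 2.45 − 0.8X; n_R = 1.6X.
n_T = Σnᵢ = 4.05 − 0.8X.
K_p = p_R^2 / (p_Q^2 p_M) with p_i = (n_i/n_T)·P.
At X = 0.286: the mole-fraction product g(X) = Π y_i^ν_i = 0.276. Since K_p = g(X)·P^{-1}, P = (g/K_p)^(1/1) = (0.276/0.0486)^(1/1) = 5.68 atm.

P = 5.68 atm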